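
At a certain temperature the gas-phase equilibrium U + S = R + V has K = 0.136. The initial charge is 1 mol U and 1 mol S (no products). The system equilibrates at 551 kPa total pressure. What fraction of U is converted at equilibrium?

Let X = conversion of U (basis 1 mol U); extent of reaction ξ = X.
Moles: n_U = 1 − X; n_S = 1 − X; n_R = X; n_V = X.
Total moles n_T = 2 (Δν = 0, constant).
With p_i = (n_i/n_T)P, K = p_R p_V / (p_U p_S).
Setting this equal to 0.136 and taking the physical root (0 < X < 1) gives X = 0.269.

X = 0.269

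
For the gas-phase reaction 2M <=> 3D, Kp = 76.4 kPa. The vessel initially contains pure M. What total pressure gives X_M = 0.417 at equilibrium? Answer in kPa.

P = 128 kPa

Take 1 mol M as basis and let X be its fractional conversion, so ξ = 0.5X.
Mole table: n_M = 1 − X; n_D = 1.5X.
Summing: n_T = 1 + 0.5X.
Kp = p_D^3 / (p_M^2) with p_i = (n_i/n_T)·P.
At X = 0.417: the mole-fraction product g(X) = Π y_i^ν_i = 0.5958. Since Kp = g(X)·P^{1}, P = (Kp/g)^(1/1) = (76.4/0.5958)^(1/1) = 128 kPa.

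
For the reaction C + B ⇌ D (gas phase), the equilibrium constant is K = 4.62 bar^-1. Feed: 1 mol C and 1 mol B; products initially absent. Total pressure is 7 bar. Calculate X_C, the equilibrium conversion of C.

X = 0.827

Basis: 1 mol C initially; let X = conversion of C. Extent ξ = X.
At extent ξ: n_C = 1 − X; n_B = 1 − X; n_D = X.
Summing: n_T = 2 − X.
y_i = n_i/n_T, p_i = y_i·P. K = p_D / (p_C p_B).
Setting this equal to 4.62 bar^-1 and taking the physical root (0 < X < 1) gives X = 0.827.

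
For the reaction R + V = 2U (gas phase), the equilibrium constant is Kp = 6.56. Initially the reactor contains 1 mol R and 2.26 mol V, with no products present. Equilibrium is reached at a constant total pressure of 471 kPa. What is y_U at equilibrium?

Let X = conversion of R (basis 1 mol R); extent of reaction ξ = X.
Moles: n_R = 1 − X; n_V = 2.26 − X; n_U = 2X.
Total moles n_T = 3.26 (Δν = 0, constant).
Mole fractions y_i = n_i/n_T; Kp = p_U^2 / (p_R p_V) with p_i = y_i·P.
Equating to 6.56 and solving on 0 < X < 1: X = 0.763.
Then n_U = 1.53, n_T = 3.26, so y_U = 0.468.

y_U = 0.468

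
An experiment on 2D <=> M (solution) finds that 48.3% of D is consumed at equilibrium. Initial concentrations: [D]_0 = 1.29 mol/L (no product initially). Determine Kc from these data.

Let X = conversion of D.
Concentrations: [D] = 1.29 − 1.29X; [M] = 0.645X.
At X = 0.483: [D] = 0.667, [M] = 0.312.
Kc = [M] / ([D]^2) = 0.7 L/mol.

Kc = 0.7 L/mol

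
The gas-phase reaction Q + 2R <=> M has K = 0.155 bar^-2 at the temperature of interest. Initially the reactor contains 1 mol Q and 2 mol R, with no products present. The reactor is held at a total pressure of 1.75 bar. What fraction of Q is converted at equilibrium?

Let X = conversion of Q (basis 1 mol Q); extent of reaction ξ = X.
Species balance: n_Q = 1 − X; n_R = 2 − 2X; n_M = X.
n_T = Σnᵢ = 3 − 2X.
With p_i = (n_i/n_T)P, K = p_M / (p_Q p_R^2).
This yields a degree-3 equation in X; solving on (0,1), X = 0.158.

X = 0.158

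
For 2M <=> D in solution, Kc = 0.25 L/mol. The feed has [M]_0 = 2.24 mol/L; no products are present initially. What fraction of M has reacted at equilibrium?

Let X = conversion of M; extent ξ = 2.24X/2 mol/L.
Concentrations: [M] = 2.24 − 2.24X; [D] = 1.12X.
Kc = [D] / ([M]^2).
Setting equal to 0.25 and solving for X on (0,1) gives X = 0.401.

X = 0.401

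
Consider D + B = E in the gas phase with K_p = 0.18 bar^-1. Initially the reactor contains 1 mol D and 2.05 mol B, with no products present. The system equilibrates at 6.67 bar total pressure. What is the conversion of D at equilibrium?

Basis: 1 mol D initially; let X = conversion of D. Extent ξ = X.
Moles: n_D = 1 − X; n_B = 2.05 − X; n_E = X.
Total moles n_T = 3.05 − X.
y_i = n_i/n_T, p_i = y_i·P. K_p = p_E / (p_D p_B).
This yields a degree-2 equation in X; solving on (0,1), X = 0.426.

X = 0.426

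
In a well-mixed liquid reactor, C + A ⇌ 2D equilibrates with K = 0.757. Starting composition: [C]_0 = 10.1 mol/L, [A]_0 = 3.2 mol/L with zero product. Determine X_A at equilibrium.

Let X = conversion of A; extent ξ = 3.2·X mol/L.
Concentrations: [C] = 10.1 − 3.2X; [A] = 3.2 − 3.2X; [D] = 6.4X.
K = [D]^2 / ([C] [A]).
This equals 0.757 at X = 0.501 (the root in 0 < X < 1).

X = 0.501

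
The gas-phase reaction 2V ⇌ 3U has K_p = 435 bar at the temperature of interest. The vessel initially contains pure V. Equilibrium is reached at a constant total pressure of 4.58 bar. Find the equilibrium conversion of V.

Let X = conversion of V (basis 1 mol V); extent of reaction ξ = 0.5X.
Mole table: n_V = 1 − X; n_U = 1.5X.
n_T = Σnᵢ = 1 + 0.5X.
With p_i = (n_i/n_T)P, K_p = p_U^3 / (p_V^2).
Equating to 435 bar and solving on 0 < X < 1: X = 0.872.

X = 0.872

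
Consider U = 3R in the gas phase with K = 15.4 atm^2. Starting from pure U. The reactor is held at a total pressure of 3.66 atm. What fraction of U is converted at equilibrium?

Let X = conversion of U (basis 1 mol U); extent of reaction ξ = X.
Species balance: n_U = 1 − X; n_R = 3X.
Total moles n_T = 1 + 2X.
Mole fractions y_i = n_i/n_T; K = p_R^3 / (p_U) with p_i = y_i·P.
This yields a degree-3 equation in X; solving on (0,1), X = 0.438.

X = 0.438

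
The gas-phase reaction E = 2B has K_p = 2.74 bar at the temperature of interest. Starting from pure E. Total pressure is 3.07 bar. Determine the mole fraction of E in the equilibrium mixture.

y_E = 0.401

Take 1 mol E as basis and let X be its fractional conversion, so ξ = X.
Moles: n_E = 1 − X; n_B = 2X.
n_T = Σnᵢ = 1 + X.
y_i = n_i/n_T, p_i = y_i·P. K_p = p_B^2 / (p_E).
Substituting and setting equal to 2.74 bar gives a polynomial in X; the root in (0,1) is X = 0.427.
Then n_E = 0.573, n_T = 1.43, so y_E = 0.401.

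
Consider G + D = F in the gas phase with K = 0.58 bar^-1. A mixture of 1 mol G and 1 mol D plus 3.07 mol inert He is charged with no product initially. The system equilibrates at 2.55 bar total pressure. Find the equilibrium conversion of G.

X = 0.196

Take 1 mol G as basis and let X be its fractional conversion, so ξ = X.
Species balance: n_G = 1 − X; n_D = 1 − X; n_F = X; n_I = 3.07 (inert).
n_T = Σnᵢ = 5.07 − X.
y_i = n_i/n_T, p_i = y_i·P. K = p_F / (p_G p_D).
Setting this equal to 0.58 bar^-1 and taking the physical root (0 < X < 1) gives X = 0.196.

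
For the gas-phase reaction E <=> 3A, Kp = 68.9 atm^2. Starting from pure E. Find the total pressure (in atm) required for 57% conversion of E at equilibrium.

Basis: 1 mol E initially; let X = conversion of E. Extent ξ = X.
Mole table: n_E = 1 − X; n_A = 3X.
Total moles n_T = 1 + 2X.
Kp = p_A^3 / (p_E) with p_i = (n_i/n_T)·P.
At X = 0.57: the mole-fraction product g(X) = Π y_i^ν_i = 2.539. Since Kp = g(X)·P^{2}, P = (Kp/g)^(1/2) = (68.9/2.539)^(1/2) = 5.21 atm.

P = 5.21 atm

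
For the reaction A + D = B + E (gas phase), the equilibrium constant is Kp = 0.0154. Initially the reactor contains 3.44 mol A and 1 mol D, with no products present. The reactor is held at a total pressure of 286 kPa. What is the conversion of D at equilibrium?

X = 0.200

Basis: 1 mol D initially; let X = conversion of D. Extent ξ = X.
Mole table: n_A = 3.44 − X; n_D = 1 − X; n_B = X; n_E = X.
n_T stays at 4.44 (no change in mole number).
Mole fractions y_i = n_i/n_T; Kp = p_B p_E / (p_A p_D) with p_i = y_i·P.
Setting this equal to 0.0154 and taking the physical root (0 < X < 1) gives X = 0.200.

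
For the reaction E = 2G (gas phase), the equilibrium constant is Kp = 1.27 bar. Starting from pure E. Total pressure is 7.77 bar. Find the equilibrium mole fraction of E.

Basis: 1 mol E initially; let X = conversion of E. Extent ξ = X.
At extent ξ: n_E = 1 − X; n_G = 2X.
n_T = Σnᵢ = 1 + X.
y_i = n_i/n_T, p_i = y_i·P. Kp = p_G^2 / (p_E).
Substituting and setting equal to 1.27 bar gives a polynomial in X; the root in (0,1) is X = 0.198.
Then n_E = 0.802, n_T = 1.2, so y_E = 0.669.

y_E = 0.669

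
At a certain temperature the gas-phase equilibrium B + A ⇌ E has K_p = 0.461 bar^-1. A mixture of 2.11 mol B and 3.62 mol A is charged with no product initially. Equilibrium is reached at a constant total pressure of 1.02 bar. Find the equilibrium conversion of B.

X = 0.220

Let X = conversion of B (basis 2.11 mol B); extent of reaction ξ = 2.11X.
Mole table: n_B = 2.11 − 2.11X; n_A = 3.62 − 2.11X; n_E = 2.11X.
Total moles n_T = 5.73 − 2.11X.
With p_i = (n_i/n_T)P, K_p = p_E / (p_B p_A).
Setting this equal to 0.461 bar^-1 and taking the physical root (0 < X < 1) gives X = 0.220.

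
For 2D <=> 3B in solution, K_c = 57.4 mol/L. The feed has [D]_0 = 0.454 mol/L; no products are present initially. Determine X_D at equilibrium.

Let X = conversion of D; extent ξ = 0.454X/2 mol/L.
Concentrations: [D] = 0.454 − 0.454X; [B] = 0.681X.
K_c = [B]^3 / ([D]^2).
Setting equal to 57.4 and solving for X on (0,1) gives X = 0.868.

X = 0.868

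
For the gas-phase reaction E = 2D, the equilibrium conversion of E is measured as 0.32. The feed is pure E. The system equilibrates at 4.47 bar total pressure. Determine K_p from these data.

K_p = 2.04 bar

Let X = conversion of E (basis 1 mol E); extent of reaction ξ = X.
Species balance: n_E = 1 − X; n_D = 2X.
Summing: n_T = 1 + X.
At X = 0.32: n_E = 0.68, n_D = 0.64, n_T = 1.32.
p_i = (n_i/n_T)·P. K_p = p_D^2 / (p_E) = 2.04 bar.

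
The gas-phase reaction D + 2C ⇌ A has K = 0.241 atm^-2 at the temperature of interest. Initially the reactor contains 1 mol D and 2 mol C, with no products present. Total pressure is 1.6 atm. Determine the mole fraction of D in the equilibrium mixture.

y_D = 0.309

Let X = conversion of D (basis 1 mol D); extent of reaction ξ = X.
At extent ξ: n_D = 1 − X; n_C = 2 − 2X; n_A = X.
Total moles n_T = 3 − 2X.
Mole fractions y_i = n_i/n_T; K = p_A / (p_D p_C^2) with p_i = y_i·P.
Setting this equal to 0.241 atm^-2 and taking the physical root (0 < X < 1) gives X = 0.191.
Then n_D = 0.809, n_T = 2.62, so y_D = 0.309.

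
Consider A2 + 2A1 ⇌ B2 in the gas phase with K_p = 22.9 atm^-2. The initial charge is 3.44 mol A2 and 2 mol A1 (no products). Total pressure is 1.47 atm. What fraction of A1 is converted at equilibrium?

X = 0.848

Basis: 2 mol A1 initially; let X = conversion of A1. Extent ξ = X.
Species balance: n_A2 = 3.44 − X; n_A1 = 2 − 2X; n_B2 = X.
n_T = Σnᵢ = 5.44 − 2X.
Mole fractions y_i = n_i/n_T; K_p = p_B2 / (p_A2 p_A1^2) with p_i = y_i·P.
Equating to 22.9 atm^-2 and solving on 0 < X < 1: X = 0.848.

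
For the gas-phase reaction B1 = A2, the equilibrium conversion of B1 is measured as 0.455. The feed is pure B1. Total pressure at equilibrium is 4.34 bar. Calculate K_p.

Let X = conversion of B1 (basis 1 mol B1); extent of reaction ξ = X.
Species balance: n_B1 = 1 − X; n_A2 = X.
n_T stays at 1 (no change in mole number).
At X = 0.455: n_B1 = 0.545, n_A2 = 0.455, n_T = 1.
p_i = (n_i/n_T)·P. K_p = p_A2 / (p_B1) = 0.835.

K_p = 0.835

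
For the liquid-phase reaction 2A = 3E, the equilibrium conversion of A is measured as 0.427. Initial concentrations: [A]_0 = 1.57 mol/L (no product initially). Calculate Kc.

Kc = 1.26 mol/L

Let X = conversion of A.
Concentrations: [A] = 1.57 − 1.57X; [E] = 2.35X.
At X = 0.427: [A] = 0.9, [E] = 1.01.
Kc = [E]^3 / ([A]^2) = 1.26 mol/L.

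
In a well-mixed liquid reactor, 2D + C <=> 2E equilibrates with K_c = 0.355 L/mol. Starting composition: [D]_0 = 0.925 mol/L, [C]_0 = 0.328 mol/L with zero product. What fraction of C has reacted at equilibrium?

Let X = conversion of C; extent ξ = 0.328·X mol/L.
Concentrations: [D] = 0.925 − 0.656X; [C] = 0.328 − 0.328X; [E] = 0.656X.
K_c = [E]^2 / ([D]^2 [C]).
This equals 0.355 at X = 0.311 (the root in 0 < X < 1).

X = 0.311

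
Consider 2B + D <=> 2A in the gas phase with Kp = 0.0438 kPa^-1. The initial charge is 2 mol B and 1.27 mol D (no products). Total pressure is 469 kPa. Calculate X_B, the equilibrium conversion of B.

X = 0.683

Let X = conversion of B (basis 2 mol B); extent of reaction ξ = X.
Mole table: n_B = 2 − 2X; n_D = 1.27 − X; n_A = 2X.
Total moles n_T = 3.27 − X.
y_i = n_i/n_T, p_i = y_i·P. Kp = p_A^2 / (p_B^2 p_D).
This yields a degree-3 equation in X; solving on (0,1), X = 0.683.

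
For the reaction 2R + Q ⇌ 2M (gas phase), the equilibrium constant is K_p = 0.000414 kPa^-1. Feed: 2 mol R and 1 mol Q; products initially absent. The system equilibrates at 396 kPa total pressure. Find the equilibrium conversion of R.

X = 0.179

Basis: 2 mol R initially; let X = conversion of R. Extent ξ = X.
At extent ξ: n_R = 2 − 2X; n_Q = 1 − X; n_M = 2X.
n_T = Σnᵢ = 3 − X.
Mole fractions y_i = n_i/n_T; K_p = p_M^2 / (p_R^2 p_Q) with p_i = y_i·P.
Setting this equal to 0.000414 kPa^-1 and taking the physical root (0 < X < 1) gives X = 0.179.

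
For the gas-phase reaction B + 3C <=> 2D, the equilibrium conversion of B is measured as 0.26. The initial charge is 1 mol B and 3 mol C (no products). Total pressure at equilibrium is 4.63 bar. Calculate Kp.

Take 1 mol B as basis and let X be its fractional conversion, so ξ = X.
Moles: n_B = 1 − X; n_C = 3 − 3X; n_D = 2X.
n_T = Σnᵢ = 4 − 2X.
At X = 0.26: n_B = 0.74, n_C = 2.22, n_D = 0.52, n_T = 3.48.
p_i = (n_i/n_T)·P. Kp = p_D^2 / (p_B p_C^3) = 0.0189 bar^-2.

Kp = 0.0189 bar^-2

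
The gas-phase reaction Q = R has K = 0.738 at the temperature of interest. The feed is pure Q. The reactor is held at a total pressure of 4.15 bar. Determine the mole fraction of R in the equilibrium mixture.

y_R = 0.425

Take 1 mol Q as basis and let X be its fractional conversion, so ξ = X.
At extent ξ: n_Q = 1 − X; n_R = X.
n_T stays at 1 (no change in mole number).
Mole fractions y_i = n_i/n_T; K = p_R / (p_Q) with p_i = y_i·P.
Substituting and setting equal to 0.738 gives a polynomial in X; the root in (0,1) is X = 0.425.
Then n_R = 0.425, n_T = 1, so y_R = 0.425.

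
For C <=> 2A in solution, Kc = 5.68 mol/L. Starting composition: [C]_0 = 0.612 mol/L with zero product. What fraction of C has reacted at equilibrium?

Let X = conversion of C; extent ξ = 0.612·X mol/L.
Concentrations: [C] = 0.612 − 0.612X; [A] = 1.22X.
Kc = [A]^2 / ([C]).
This equals 5.68 at X = 0.755 (the root in 0 < X < 1).

X = 0.755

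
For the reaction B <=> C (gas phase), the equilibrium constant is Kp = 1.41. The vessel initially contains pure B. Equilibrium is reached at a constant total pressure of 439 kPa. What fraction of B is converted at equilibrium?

X = 0.585

Take 1 mol B as basis and let X be its fractional conversion, so ξ = X.
Moles: n_B = 1 − X; n_C = X.
Since Δν = 0, n_T = 1 throughout.
With p_i = (n_i/n_T)P, Kp = p_C / (p_B).
This yields a degree-1 equation in X; solving on (0,1), X = 0.585.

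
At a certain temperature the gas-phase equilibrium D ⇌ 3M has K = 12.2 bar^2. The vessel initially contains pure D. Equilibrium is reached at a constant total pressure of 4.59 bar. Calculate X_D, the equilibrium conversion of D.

Take 1 mol D as basis and let X be its fractional conversion, so ξ = X.
Mole table: n_D = 1 − X; n_M = 3X.
Total moles n_T = 1 + 2X.
With p_i = (n_i/n_T)P, K = p_M^3 / (p_D).
Equating to 12.2 bar^2 and solving on 0 < X < 1: X = 0.342.

X = 0.342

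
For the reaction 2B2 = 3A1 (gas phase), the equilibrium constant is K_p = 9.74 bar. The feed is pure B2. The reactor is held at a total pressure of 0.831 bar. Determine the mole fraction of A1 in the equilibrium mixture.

y_A1 = 0.794

Take 1 mol B2 as basis and let X be its fractional conversion, so ξ = 0.5X.
Species balance: n_B2 = 1 − X; n_A1 = 1.5X.
Total moles n_T = 1 + 0.5X.
With p_i = (n_i/n_T)P, K_p = p_A1^3 / (p_B2^2).
Substituting and setting equal to 9.74 bar gives a polynomial in X; the root in (0,1) is X = 0.719.
Then n_A1 = 1.08, n_T = 1.36, so y_A1 = 0.794.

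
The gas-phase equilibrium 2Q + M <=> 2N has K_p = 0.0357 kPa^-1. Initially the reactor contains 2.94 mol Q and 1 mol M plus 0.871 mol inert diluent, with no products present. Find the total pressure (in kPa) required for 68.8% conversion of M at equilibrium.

P = 287 kPa

Take 1 mol M as basis and let X be its fractional conversion, so ξ = X.
Mole table: n_Q = 2.94 − 2X; n_M = 1 − X; n_N = 2X; n_I = 0.871 (inert).
n_T = Σnᵢ = 4.81 − X.
K_p = p_N^2 / (p_Q^2 p_M) with p_i = (n_i/n_T)·P.
At X = 0.688: the mole-fraction product g(X) = Π y_i^ν_i = 10.23. Since K_p = g(X)·P^{-1}, P = (g/K_p)^(1/1) = (10.23/0.0357)^(1/1) = 287 kPa.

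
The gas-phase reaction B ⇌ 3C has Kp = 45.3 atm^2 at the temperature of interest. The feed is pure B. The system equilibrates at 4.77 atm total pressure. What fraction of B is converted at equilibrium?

Basis: 1 mol B initially; let X = conversion of B. Extent ξ = X.
Species balance: n_B = 1 − X; n_C = 3X.
Total moles n_T = 1 + 2X.
y_i = n_i/n_T, p_i = y_i·P. Kp = p_C^3 / (p_B).
This yields a degree-3 equation in X; solving on (0,1), X = 0.528.

X = 0.528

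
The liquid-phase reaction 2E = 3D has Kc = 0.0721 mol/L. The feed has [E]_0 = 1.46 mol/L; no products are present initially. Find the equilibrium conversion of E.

X = 0.209

Let X = conversion of E; extent ξ = 1.46X/2 mol/L.
Concentrations: [E] = 1.46 − 1.46X; [D] = 2.19X.
Kc = [D]^3 / ([E]^2).
Equating to 0.0721 mol/L: the physical root is X = 0.209.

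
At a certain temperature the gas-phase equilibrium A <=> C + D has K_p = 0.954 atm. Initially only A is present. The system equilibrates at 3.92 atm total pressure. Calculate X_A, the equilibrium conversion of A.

Take 1 mol A as basis and let X be its fractional conversion, so ξ = X.
Mole table: n_A = 1 − X; n_C = X; n_D = X.
Summing: n_T = 1 + X.
Mole fractions y_i = n_i/n_T; K_p = p_C p_D / (p_A) with p_i = y_i·P.
Substituting and setting equal to 0.954 atm gives a polynomial in X; the root in (0,1) is X = 0.442.

X = 0.442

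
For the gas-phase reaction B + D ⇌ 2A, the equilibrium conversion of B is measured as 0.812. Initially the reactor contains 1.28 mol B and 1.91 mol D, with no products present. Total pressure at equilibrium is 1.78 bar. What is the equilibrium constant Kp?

Kp = 20.6

Basis: 1.28 mol B initially; let X = conversion of B. Extent ξ = 1.28X.
At extent ξ: n_B = 1.28 − 1.28X; n_D = 1.91 − 1.28X; n_A = 2.56X.
Since Δν = 0, n_T = 3.19 throughout.
At X = 0.812: n_B = 0.241, n_D = 0.871, n_A = 2.08, n_T = 3.19.
p_i = (n_i/n_T)·P. Kp = p_A^2 / (p_B p_D) = 20.6.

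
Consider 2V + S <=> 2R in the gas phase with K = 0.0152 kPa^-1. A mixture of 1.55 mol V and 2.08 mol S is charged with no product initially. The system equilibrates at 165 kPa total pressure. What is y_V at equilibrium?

Let X = conversion of V (basis 1.55 mol V); extent of reaction ξ = 0.775X.
Mole table: n_V = 1.55 − 1.55X; n_S = 2.08 − 0.775X; n_R = 1.55X.
Summing: n_T = 3.63 − 0.775X.
y_i = n_i/n_T, p_i = y_i·P. K = p_R^2 / (p_V^2 p_S).
Substituting and setting equal to 0.0152 kPa^-1 gives a polynomial in X; the root in (0,1) is X = 0.533.
Then n_V = 0.724, n_T = 3.22, so y_V = 0.225.

y_V = 0.225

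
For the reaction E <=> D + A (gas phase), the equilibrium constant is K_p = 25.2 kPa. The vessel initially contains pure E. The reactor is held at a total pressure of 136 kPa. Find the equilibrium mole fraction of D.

Take 1 mol E as basis and let X be its fractional conversion, so ξ = X.
Moles: n_E = 1 − X; n_D = X; n_A = X.
Summing: n_T = 1 + X.
With p_i = (n_i/n_T)P, K_p = p_D p_A / (p_E).
This yields a degree-2 equation in X; solving on (0,1), X = 0.395.
Then n_D = 0.395, n_T = 1.4, so y_D = 0.283.

y_D = 0.283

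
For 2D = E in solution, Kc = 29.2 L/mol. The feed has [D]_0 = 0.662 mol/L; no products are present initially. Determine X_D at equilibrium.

Let X = conversion of D; extent ξ = 0.662X/2 mol/L.
Concentrations: [D] = 0.662 − 0.662X; [E] = 0.331X.
Kc = [E] / ([D]^2).
Equating to 29.2 L/mol: the physical root is X = 0.852.

X = 0.852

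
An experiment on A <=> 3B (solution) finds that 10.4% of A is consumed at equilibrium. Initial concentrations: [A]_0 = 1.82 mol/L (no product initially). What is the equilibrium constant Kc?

Kc = 0.112 (mol/L)^2

Let X = conversion of A.
Concentrations: [A] = 1.82 − 1.82X; [B] = 5.46X.
At X = 0.104: [A] = 1.63, [B] = 0.568.
Kc = [B]^3 / ([A]) = 0.112 (mol/L)^2.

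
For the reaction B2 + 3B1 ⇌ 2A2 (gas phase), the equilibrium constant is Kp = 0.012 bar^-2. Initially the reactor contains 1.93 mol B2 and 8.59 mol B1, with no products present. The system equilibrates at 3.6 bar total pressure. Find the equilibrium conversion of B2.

Take 1.93 mol B2 as basis and let X be its fractional conversion, so ξ = 1.93X.
Species balance: n_B2 = 1.93 − 1.93X; n_B1 = 8.59 − 5.79X; n_A2 = 3.86X.
n_T = Σnᵢ = 10.5 − 3.86X.
y_i = n_i/n_T, p_i = y_i·P. Kp = p_A2^2 / (p_B2 p_B1^3).
Equating to 0.012 bar^-2 and solving on 0 < X < 1: X = 0.247.

X = 0.247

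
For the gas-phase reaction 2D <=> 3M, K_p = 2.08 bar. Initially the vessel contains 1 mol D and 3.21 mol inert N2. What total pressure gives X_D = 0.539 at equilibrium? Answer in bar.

Basis: 1 mol D initially; let X = conversion of D. Extent ξ = 0.5X.
Moles: n_D = 1 − X; n_M = 1.5X; n_I = 3.21 (inert).
n_T = Σnᵢ = 4.21 + 0.5X.
K_p = p_M^3 / (p_D^2) with p_i = (n_i/n_T)·P.
At X = 0.539: the mole-fraction product g(X) = Π y_i^ν_i = 0.5551. Since K_p = g(X)·P^{1}, P = (K_p/g)^(1/1) = (2.08/0.5551)^(1/1) = 3.75 bar.

P = 3.75 bar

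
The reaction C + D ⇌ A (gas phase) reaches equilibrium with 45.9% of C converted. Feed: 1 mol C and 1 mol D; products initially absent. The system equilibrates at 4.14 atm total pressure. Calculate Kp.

Let X = conversion of C (basis 1 mol C); extent of reaction ξ = X.
Mole table: n_C = 1 − X; n_D = 1 − X; n_A = X.
n_T = Σnᵢ = 2 − X.
At X = 0.459: n_C = 0.541, n_D = 0.541, n_A = 0.459, n_T = 1.54.
p_i = (n_i/n_T)·P. Kp = p_A / (p_C p_D) = 0.584 atm^-1.

Kp = 0.584 atm^-1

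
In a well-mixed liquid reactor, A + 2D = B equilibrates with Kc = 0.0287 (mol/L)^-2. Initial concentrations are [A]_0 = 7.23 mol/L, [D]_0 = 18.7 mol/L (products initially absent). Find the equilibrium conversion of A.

X = 0.688

Let X = conversion of A; extent ξ = 7.23·X mol/L.
Concentrations: [A] = 7.23 − 7.23X; [D] = 18.7 − 14.5X; [B] = 7.23X.
Kc = [B] / ([A] [D]^2).
Equating to 0.0287 (mol/L)^-2: the physical root is X = 0.688.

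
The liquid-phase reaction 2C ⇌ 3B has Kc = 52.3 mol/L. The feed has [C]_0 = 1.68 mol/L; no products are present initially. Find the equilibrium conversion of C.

X = 0.775

Let X = conversion of C; extent ξ = 1.68X/2 mol/L.
Concentrations: [C] = 1.68 − 1.68X; [B] = 2.52X.
Kc = [B]^3 / ([C]^2).
This equals 52.3 at X = 0.775 (the root in 0 < X < 1).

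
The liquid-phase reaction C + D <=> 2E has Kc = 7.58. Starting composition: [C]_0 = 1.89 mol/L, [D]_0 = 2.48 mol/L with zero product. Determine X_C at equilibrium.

Let X = conversion of C; extent ξ = 1.89·X mol/L.
Concentrations: [C] = 1.89 − 1.89X; [D] = 2.48 − 1.89X; [E] = 3.78X.
Kc = [E]^2 / ([C] [D]).
Equating to 7.58: the physical root is X = 0.655.

X = 0.655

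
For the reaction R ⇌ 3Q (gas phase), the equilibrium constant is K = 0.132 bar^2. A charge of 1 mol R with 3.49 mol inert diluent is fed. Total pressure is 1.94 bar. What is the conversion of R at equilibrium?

Take 1 mol R as basis and let X be its fractional conversion, so ξ = X.
Mole table: n_R = 1 − X; n_Q = 3X; n_I = 3.49 (inert).
Total moles n_T = 4.49 + 2X.
With p_i = (n_i/n_T)P, K = p_Q^3 / (p_R).
Equating to 0.132 bar^2 and solving on 0 < X < 1: X = 0.287.

X = 0.287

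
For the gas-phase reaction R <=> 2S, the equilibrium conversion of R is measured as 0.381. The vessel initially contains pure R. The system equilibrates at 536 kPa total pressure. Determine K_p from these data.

Take 1 mol R as basis and let X be its fractional conversion, so ξ = X.
Species balance: n_R = 1 − X; n_S = 2X.
Total moles n_T = 1 + X.
At X = 0.381: n_R = 0.619, n_S = 0.762, n_T = 1.38.
p_i = (n_i/n_T)·P. K_p = p_S^2 / (p_R) = 364 kPa.

K_p = 364 kPa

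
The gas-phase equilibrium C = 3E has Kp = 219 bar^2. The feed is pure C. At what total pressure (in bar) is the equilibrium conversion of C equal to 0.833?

P = 4.08 bar

Take 1 mol C as basis and let X be its fractional conversion, so ξ = X.
Mole table: n_C = 1 − X; n_E = 3X.
n_T = Σnᵢ = 1 + 2X.
Kp = p_E^3 / (p_C) with p_i = (n_i/n_T)·P.
At X = 0.833: the mole-fraction product g(X) = Π y_i^ν_i = 13.15. Since Kp = g(X)·P^{2}, P = (Kp/g)^(1/2) = (219/13.15)^(1/2) = 4.08 bar.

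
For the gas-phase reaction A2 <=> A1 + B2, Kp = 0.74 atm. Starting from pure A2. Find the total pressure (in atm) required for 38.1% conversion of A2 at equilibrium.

Let X = conversion of A2 (basis 1 mol A2); extent of reaction ξ = X.
Mole table: n_A2 = 1 − X; n_A1 = X; n_B2 = X.
Summing: n_T = 1 + X.
Kp = p_A1 p_B2 / (p_A2) with p_i = (n_i/n_T)·P.
At X = 0.381: the mole-fraction product g(X) = Π y_i^ν_i = 0.1698. Since Kp = g(X)·P^{1}, P = (Kp/g)^(1/1) = (0.74/0.1698)^(1/1) = 4.36 atm.

P = 4.36 atm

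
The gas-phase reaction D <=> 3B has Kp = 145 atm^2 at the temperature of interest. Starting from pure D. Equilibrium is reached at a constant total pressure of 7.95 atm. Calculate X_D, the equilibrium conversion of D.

Let X = conversion of D (basis 1 mol D); extent of reaction ξ = X.
At extent ξ: n_D = 1 − X; n_B = 3X.
n_T = Σnᵢ = 1 + 2X.
y_i = n_i/n_T, p_i = y_i·P. Kp = p_B^3 / (p_D).
Substituting and setting equal to 145 atm^2 gives a polynomial in X; the root in (0,1) is X = 0.552.

X = 0.552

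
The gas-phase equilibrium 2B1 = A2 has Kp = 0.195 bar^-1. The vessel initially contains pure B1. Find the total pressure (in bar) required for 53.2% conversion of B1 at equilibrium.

P = 4.57 bar

Let X = conversion of B1 (basis 1 mol B1); extent of reaction ξ = 0.5X.
Species balance: n_B1 = 1 − X; n_A2 = 0.5X.
n_T = Σnᵢ = 1 − 0.5X.
Kp = p_A2 / (p_B1^2) with p_i = (n_i/n_T)·P.
At X = 0.532: the mole-fraction product g(X) = Π y_i^ν_i = 0.8914. Since Kp = g(X)·P^{-1}, P = (g/Kp)^(1/1) = (0.8914/0.195)^(1/1) = 4.57 bar.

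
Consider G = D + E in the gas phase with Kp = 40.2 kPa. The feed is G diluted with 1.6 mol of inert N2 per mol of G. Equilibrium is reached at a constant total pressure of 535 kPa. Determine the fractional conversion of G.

Basis: 1 mol G initially; let X = conversion of G. Extent ξ = X.
Moles: n_G = 1 − X; n_D = X; n_E = X; n_I = 1.6 (inert).
Summing: n_T = 2.6 + X.
y_i = n_i/n_T, p_i = y_i·P. Kp = p_D p_E / (p_G).
Setting this equal to 40.2 kPa and taking the physical root (0 < X < 1) gives X = 0.374.

X = 0.374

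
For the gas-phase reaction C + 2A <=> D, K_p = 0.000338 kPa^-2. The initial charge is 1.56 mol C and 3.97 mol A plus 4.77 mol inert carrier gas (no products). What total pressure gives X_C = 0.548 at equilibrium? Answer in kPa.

Let X = conversion of C (basis 1.56 mol C); extent of reaction ξ = 1.56X.
Mole table: n_C = 1.56 − 1.56X; n_A = 3.97 − 3.12X; n_D = 1.56X; n_I = 4.77 (inert).
Total moles n_T = 10.3 − 3.12X.
K_p = p_D / (p_C p_A^2) with p_i = (n_i/n_T)·P.
At X = 0.548: the mole-fraction product g(X) = Π y_i^ν_i = 17.51. Since K_p = g(X)·P^{-2}, P = (g/K_p)^(1/2) = (17.51/0.000338)^(1/2) = 228 kPa.

P = 228 kPa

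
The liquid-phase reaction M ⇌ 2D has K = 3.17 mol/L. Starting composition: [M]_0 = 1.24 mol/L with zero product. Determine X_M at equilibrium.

Let X = conversion of M; extent ξ = 1.24·X mol/L.
Concentrations: [M] = 1.24 − 1.24X; [D] = 2.48X.
K = [D]^2 / ([M]).
Setting equal to 3.17 and solving for X on (0,1) gives X = 0.541.

X = 0.541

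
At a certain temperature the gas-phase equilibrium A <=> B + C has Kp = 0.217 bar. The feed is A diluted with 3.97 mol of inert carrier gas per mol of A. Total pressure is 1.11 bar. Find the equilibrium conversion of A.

Basis: 1 mol A initially; let X = conversion of A. Extent ξ = X.
Mole table: n_A = 1 − X; n_B = X; n_C = X; n_I = 3.97 (inert).
Summing: n_T = 4.97 + X.
y_i = n_i/n_T, p_i = y_i·P. Kp = p_B p_C / (p_A).
This yields a degree-2 equation in X; solving on (0,1), X = 0.634.

X = 0.634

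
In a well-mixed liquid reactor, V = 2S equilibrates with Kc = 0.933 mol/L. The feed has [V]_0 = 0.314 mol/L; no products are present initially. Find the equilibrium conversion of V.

X = 0.567

Let X = conversion of V; extent ξ = 0.314·X mol/L.
Concentrations: [V] = 0.314 − 0.314X; [S] = 0.628X.
Kc = [S]^2 / ([V]).
This equals 0.933 at X = 0.567 (the root in 0 < X < 1).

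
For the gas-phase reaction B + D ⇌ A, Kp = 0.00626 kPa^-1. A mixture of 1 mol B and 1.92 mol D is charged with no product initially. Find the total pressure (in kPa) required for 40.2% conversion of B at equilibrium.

P = 178 kPa

Let X = conversion of B (basis 1 mol B); extent of reaction ξ = X.
At extent ξ: n_B = 1 − X; n_D = 1.92 − X; n_A = X.
n_T = Σnᵢ = 2.92 − X.
Kp = p_A / (p_B p_D) with p_i = (n_i/n_T)·P.
At X = 0.402: the mole-fraction product g(X) = Π y_i^ν_i = 1.115. Since Kp = g(X)·P^{-1}, P = (g/Kp)^(1/1) = (1.115/0.00626)^(1/1) = 178 kPa.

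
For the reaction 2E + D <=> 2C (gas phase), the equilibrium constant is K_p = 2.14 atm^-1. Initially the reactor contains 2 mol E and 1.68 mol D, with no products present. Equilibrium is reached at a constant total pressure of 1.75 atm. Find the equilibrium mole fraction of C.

Let X = conversion of E (basis 2 mol E); extent of reaction ξ = X.
Species balance: n_E = 2 − 2X; n_D = 1.68 − X; n_C = 2X.
Total moles n_T = 3.68 − X.
Mole fractions y_i = n_i/n_T; K_p = p_C^2 / (p_E^2 p_D) with p_i = y_i·P.
Setting this equal to 2.14 atm^-1 and taking the physical root (0 < X < 1) gives X = 0.538.
Then n_C = 1.08, n_T = 3.14, so y_C = 0.343.

y_C = 0.343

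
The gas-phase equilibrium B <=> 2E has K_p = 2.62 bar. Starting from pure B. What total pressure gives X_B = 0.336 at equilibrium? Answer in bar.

P = 5.15 bar

Basis: 1 mol B initially; let X = conversion of B. Extent ξ = X.
Mole table: n_B = 1 − X; n_E = 2X.
n_T = Σnᵢ = 1 + X.
K_p = p_E^2 / (p_B) with p_i = (n_i/n_T)·P.
At X = 0.336: the mole-fraction product g(X) = Π y_i^ν_i = 0.5091. Since K_p = g(X)·P^{1}, P = (K_p/g)^(1/1) = (2.62/0.5091)^(1/1) = 5.15 bar.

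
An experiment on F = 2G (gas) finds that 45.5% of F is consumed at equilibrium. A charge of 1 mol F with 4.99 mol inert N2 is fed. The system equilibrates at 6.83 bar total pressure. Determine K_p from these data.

Let X = conversion of F (basis 1 mol F); extent of reaction ξ = X.
Mole table: n_F = 1 − X; n_G = 2X; n_I = 4.99 (inert).
Total moles n_T = 5.99 + X.
At X = 0.455: n_F = 0.545, n_G = 0.91, n_T = 6.45.
p_i = (n_i/n_T)·P. K_p = p_G^2 / (p_F) = 1.61 bar.

K_p = 1.61 bar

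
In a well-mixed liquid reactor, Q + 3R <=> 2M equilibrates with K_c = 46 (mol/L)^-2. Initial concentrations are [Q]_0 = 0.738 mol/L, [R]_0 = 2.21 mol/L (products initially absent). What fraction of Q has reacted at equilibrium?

X = 0.757

Let X = conversion of Q; extent ξ = 0.738·X mol/L.
Concentrations: [Q] = 0.738 − 0.738X; [R] = 2.21 − 2.21X; [M] = 1.48X.
K_c = [M]^2 / ([Q] [R]^3).
Equating to 46 (mol/L)^-2: the physical root is X = 0.757.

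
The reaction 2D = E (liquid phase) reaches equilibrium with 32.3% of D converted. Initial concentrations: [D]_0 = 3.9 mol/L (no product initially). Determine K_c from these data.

K_c = 0.0904 L/mol

Let X = conversion of D.
Concentrations: [D] = 3.9 − 3.9X; [E] = 1.95X.
At X = 0.323: [D] = 2.64, [E] = 0.63.
K_c = [E] / ([D]^2) = 0.0904 L/mol.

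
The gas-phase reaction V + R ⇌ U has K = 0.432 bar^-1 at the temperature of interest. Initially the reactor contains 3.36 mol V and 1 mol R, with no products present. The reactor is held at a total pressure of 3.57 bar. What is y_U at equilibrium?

y_U = 0.139

Let X = conversion of R (basis 1 mol R); extent of reaction ξ = X.
At extent ξ: n_V = 3.36 − X; n_R = 1 − X; n_U = X.
Total moles n_T = 4.36 − X.
With p_i = (n_i/n_T)P, K = p_U / (p_V p_R).
Equating to 0.432 bar^-1 and solving on 0 < X < 1: X = 0.533.
Then n_U = 0.533, n_T = 3.83, so y_U = 0.139.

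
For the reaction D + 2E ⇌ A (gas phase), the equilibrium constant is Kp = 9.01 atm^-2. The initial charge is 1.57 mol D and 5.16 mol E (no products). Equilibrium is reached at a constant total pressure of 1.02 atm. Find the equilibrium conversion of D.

X = 0.789

Let X = conversion of D (basis 1.57 mol D); extent of reaction ξ = 1.57X.
At extent ξ: n_D = 1.57 − 1.57X; n_E = 5.16 − 3.14X; n_A = 1.57X.
n_T = Σnᵢ = 6.73 − 3.14X.
y_i = n_i/n_T, p_i = y_i·P. Kp = p_A / (p_D p_E^2).
This yields a degree-3 equation in X; solving on (0,1), X = 0.789.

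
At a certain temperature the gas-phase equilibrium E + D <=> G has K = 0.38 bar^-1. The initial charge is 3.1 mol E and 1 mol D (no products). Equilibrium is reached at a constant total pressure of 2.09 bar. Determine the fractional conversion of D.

X = 0.368

Let X = conversion of D (basis 1 mol D); extent of reaction ξ = X.
Moles: n_E = 3.1 − X; n_D = 1 − X; n_G = X.
n_T = Σnᵢ = 4.1 − X.
With p_i = (n_i/n_T)P, K = p_G / (p_E p_D).
Equating to 0.38 bar^-1 and solving on 0 < X < 1: X = 0.368.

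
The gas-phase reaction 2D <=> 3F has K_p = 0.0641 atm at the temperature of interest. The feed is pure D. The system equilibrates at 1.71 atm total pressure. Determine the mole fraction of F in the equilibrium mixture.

Basis: 1 mol D initially; let X = conversion of D. Extent ξ = 0.5X.
Species balance: n_D = 1 − X; n_F = 1.5X.
Total moles n_T = 1 + 0.5X.
Mole fractions y_i = n_i/n_T; K_p = p_F^3 / (p_D^2) with p_i = y_i·P.
Setting this equal to 0.0641 atm and taking the physical root (0 < X < 1) gives X = 0.199.
Then n_F = 0.298, n_T = 1.1, so y_F = 0.271.

y_F = 0.271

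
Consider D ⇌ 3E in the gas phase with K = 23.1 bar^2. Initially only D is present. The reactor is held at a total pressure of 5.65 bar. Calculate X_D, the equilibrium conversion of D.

Let X = conversion of D (basis 1 mol D); extent of reaction ξ = X.
Species balance: n_D = 1 − X; n_E = 3X.
Total moles n_T = 1 + 2X.
With p_i = (n_i/n_T)P, K = p_E^3 / (p_D).
Equating to 23.1 bar^2 and solving on 0 < X < 1: X = 0.371.

X = 0.371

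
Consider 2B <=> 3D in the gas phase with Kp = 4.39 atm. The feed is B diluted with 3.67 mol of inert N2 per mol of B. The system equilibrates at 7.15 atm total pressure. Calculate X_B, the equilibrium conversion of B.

Let X = conversion of B (basis 1 mol B); extent of reaction ξ = 0.5X.
Species balance: n_B = 1 − X; n_D = 1.5X; n_I = 3.67 (inert).
Summing: n_T = 4.67 + 0.5X.
y_i = n_i/n_T, p_i = y_i·P. Kp = p_D^3 / (p_B^2).
This yields a degree-3 equation in X; solving on (0,1), X = 0.559.

X = 0.559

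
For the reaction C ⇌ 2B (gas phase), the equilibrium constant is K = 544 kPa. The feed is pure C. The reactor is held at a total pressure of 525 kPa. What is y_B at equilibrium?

y_B = 0.624

Let X = conversion of C (basis 1 mol C); extent of reaction ξ = X.
Species balance: n_C = 1 − X; n_B = 2X.
n_T = Σnᵢ = 1 + X.
Mole fractions y_i = n_i/n_T; K = p_B^2 / (p_C) with p_i = y_i·P.
Equating to 544 kPa and solving on 0 < X < 1: X = 0.454.
Then n_B = 0.907, n_T = 1.45, so y_B = 0.624.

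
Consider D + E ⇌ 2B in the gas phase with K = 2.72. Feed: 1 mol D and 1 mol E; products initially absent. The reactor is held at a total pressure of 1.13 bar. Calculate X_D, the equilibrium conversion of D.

X = 0.452

Take 1 mol D as basis and let X be its fractional conversion, so ξ = X.
Mole table: n_D = 1 − X; n_E = 1 − X; n_B = 2X.
Total moles n_T = 2 (Δν = 0, constant).
y_i = n_i/n_T, p_i = y_i·P. K = p_B^2 / (p_D p_E).
Setting this equal to 2.72 and taking the physical root (0 < X < 1) gives X = 0.452.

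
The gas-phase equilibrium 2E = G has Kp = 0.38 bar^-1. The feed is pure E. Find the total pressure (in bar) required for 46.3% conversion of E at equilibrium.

Basis: 1 mol E initially; let X = conversion of E. Extent ξ = 0.5X.
Mole table: n_E = 1 − X; n_G = 0.5X.
Summing: n_T = 1 − 0.5X.
Kp = p_G / (p_E^2) with p_i = (n_i/n_T)·P.
At X = 0.463: the mole-fraction product g(X) = Π y_i^ν_i = 0.6169. Since Kp = g(X)·P^{-1}, P = (g/Kp)^(1/1) = (0.6169/0.38)^(1/1) = 1.62 bar.

P = 1.62 bar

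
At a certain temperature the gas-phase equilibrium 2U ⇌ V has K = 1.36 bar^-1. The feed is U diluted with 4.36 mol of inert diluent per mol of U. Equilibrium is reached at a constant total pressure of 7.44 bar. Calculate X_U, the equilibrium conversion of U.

Basis: 1 mol U initially; let X = conversion of U. Extent ξ = 0.5X.
Moles: n_U = 1 − X; n_V = 0.5X; n_I = 4.36 (inert).
n_T = Σnᵢ = 5.36 − 0.5X.
Mole fractions y_i = n_i/n_T; K = p_V / (p_U^2) with p_i = y_i·P.
Setting this equal to 1.36 bar^-1 and taking the physical root (0 < X < 1) gives X = 0.610.

X = 0.610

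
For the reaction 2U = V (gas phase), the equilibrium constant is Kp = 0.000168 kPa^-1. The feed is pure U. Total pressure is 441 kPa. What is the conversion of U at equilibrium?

Basis: 1 mol U initially; let X = conversion of U. Extent ξ = 0.5X.
At extent ξ: n_U = 1 − X; n_V = 0.5X.
Summing: n_T = 1 − 0.5X.
y_i = n_i/n_T, p_i = y_i·P. Kp = p_V / (p_U^2).
Setting this equal to 0.000168 kPa^-1 and taking the physical root (0 < X < 1) gives X = 0.122.

X = 0.122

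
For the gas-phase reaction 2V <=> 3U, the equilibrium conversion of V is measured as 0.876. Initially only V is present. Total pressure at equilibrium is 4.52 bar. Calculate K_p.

K_p = 464 bar

Take 1 mol V as basis and let X be its fractional conversion, so ξ = 0.5X.
Mole table: n_V = 1 − X; n_U = 1.5X.
Total moles n_T = 1 + 0.5X.
At X = 0.876: n_V = 0.124, n_U = 1.31, n_T = 1.44.
p_i = (n_i/n_T)·P. K_p = p_U^3 / (p_V^2) = 464 bar.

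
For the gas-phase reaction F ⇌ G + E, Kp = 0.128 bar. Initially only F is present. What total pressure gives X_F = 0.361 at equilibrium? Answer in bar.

Basis: 1 mol F initially; let X = conversion of F. Extent ξ = X.
Mole table: n_F = 1 − X; n_G = X; n_E = X.
Total moles n_T = 1 + X.
Kp = p_G p_E / (p_F) with p_i = (n_i/n_T)·P.
At X = 0.361: the mole-fraction product g(X) = Π y_i^ν_i = 0.1498. Since Kp = g(X)·P^{1}, P = (Kp/g)^(1/1) = (0.128/0.1498)^(1/1) = 0.854 bar.

P = 0.854 bar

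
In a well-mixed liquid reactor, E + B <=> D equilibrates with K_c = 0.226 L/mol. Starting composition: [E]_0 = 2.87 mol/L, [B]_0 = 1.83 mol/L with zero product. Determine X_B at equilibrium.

X = 0.337

Let X = conversion of B; extent ξ = 1.83·X mol/L.
Concentrations: [E] = 2.87 − 1.83X; [B] = 1.83 − 1.83X; [D] = 1.83X.
K_c = [D] / ([E] [B]).
Equating to 0.226 L/mol: the physical root is X = 0.337.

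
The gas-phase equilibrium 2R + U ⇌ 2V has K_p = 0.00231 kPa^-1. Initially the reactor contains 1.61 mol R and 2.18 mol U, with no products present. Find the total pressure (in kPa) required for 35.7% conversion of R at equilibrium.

Let X = conversion of R (basis 1.61 mol R); extent of reaction ξ = 0.805X.
At extent ξ: n_R = 1.61 − 1.61X; n_U = 2.18 − 0.805X; n_V = 1.61X.
Total moles n_T = 3.79 − 0.805X.
K_p = p_V^2 / (p_R^2 p_U) with p_i = (n_i/n_T)·P.
At X = 0.357: the mole-fraction product g(X) = Π y_i^ν_i = 0.5705. Since K_p = g(X)·P^{-1}, P = (g/K_p)^(1/1) = (0.5705/0.00231)^(1/1) = 247 kPa.

P = 247 kPa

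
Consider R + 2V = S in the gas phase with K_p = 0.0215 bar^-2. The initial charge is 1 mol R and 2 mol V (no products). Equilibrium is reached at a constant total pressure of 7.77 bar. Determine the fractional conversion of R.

Let X = conversion of R (basis 1 mol R); extent of reaction ξ = X.
Mole table: n_R = 1 − X; n_V = 2 − 2X; n_S = X.
Total moles n_T = 3 − 2X.
Mole fractions y_i = n_i/n_T; K_p = p_S / (p_R p_V^2) with p_i = y_i·P.
Substituting and setting equal to 0.0215 bar^-2 gives a polynomial in X; the root in (0,1) is X = 0.305.

X = 0.305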